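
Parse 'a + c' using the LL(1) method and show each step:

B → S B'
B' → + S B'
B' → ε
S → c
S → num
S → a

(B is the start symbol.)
LL(1) parsing maintains a stack (initially the start symbol over $) and the input. At each step: if the stack top is a terminal, match it against the current input token; if it is a non-terminal N, replace it with the RHS of M[N, lookahead] (the unique production whose predict set contains the lookahead).

Stack is shown with the top on the left.

Stack     Input    Action
-------------------------
B $       a + c $  output B → S B'
S B' $    a + c $  output S → a
a B' $    a + c $  match 'a'
B' $      + c $    output B' → + S B'
+ S B' $  + c $    match '+'
S B' $    c $      output S → c
c B' $    c $      match 'c'
B' $      $        output B' → ε
$         $        accept

The string is accepted.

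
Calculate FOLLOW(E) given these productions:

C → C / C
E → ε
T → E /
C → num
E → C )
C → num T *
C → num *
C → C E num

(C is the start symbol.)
{ '/', 'num' }

To compute FOLLOW(E), find every occurrence of E on a right-hand side N → α E β: add FIRST(β) \ {ε}, and if β is empty or nullable also add FOLLOW(N). Iterate to a fixed point.

In T → E /: E is followed by '/', add FIRST('/') \ {ε} = { '/' }
In C → C E num: E is followed by num, add FIRST(num) \ {ε} = { 'num' }

Taking the union: FOLLOW(E) = { '/', 'num' }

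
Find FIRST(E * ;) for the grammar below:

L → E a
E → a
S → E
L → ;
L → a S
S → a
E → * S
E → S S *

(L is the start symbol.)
FIRST sets of the non-terminals involved (from the grammar, by fixed-point iteration):
  FIRST(E) = { '*', 'a' }

To compute FIRST(E * ;), process the symbols left to right:
Symbol E is a non-terminal. Add FIRST(E) \ {ε} = { '*', 'a' }
E is not nullable (ε ∉ FIRST(E)), so stop here.
FIRST(E * ;) = { '*', 'a' }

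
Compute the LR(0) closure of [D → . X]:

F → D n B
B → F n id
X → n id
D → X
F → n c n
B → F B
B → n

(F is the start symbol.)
{ [D → . X], [X → . n id] }

To compute CLOSURE, for each item [A → α.Bβ] where B is a non-terminal, add [B → .γ] for all productions B → γ; repeat for the newly added items until nothing changes.

Start with: [D → . X]
  [D → . X] has the dot before X: add [X → . n id]
No further items can be added.

CLOSURE = { [D → . X], [X → . n id] }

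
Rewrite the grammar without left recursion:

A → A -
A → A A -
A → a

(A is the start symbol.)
A → a A'
A' → - A'
A' → A - A'
A' → ε

A is directly left-recursive. The standard transformation for
  A → A α₁ | ... | A α_m | β₁ | ... | β_n
is
  A  → β₁ A' | ... | β_n A'
  A' → α₁ A' | ... | α_m A' | ε

A → a becomes A → a A'
A → A - becomes A' → - A'
A → A A - becomes A' → A - A'
Add A' → ε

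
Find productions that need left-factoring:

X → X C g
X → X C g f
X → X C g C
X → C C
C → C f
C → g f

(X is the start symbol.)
Left-factoring is needed when two productions for the same non-terminal
share a common prefix on the right-hand side.

Productions for X:
  X → X C g
  X → X C g f
  X → X C g C
  X → C C
Productions for C:
  C → C f
  C → g f

Found common prefix 'X C g' in productions for X

Answer: Yes, X has productions with common prefix 'X C g'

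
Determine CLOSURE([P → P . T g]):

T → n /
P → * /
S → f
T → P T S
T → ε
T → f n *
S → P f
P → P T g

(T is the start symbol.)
To compute CLOSURE, for each item [A → α.Bβ] where B is a non-terminal, add [B → .γ] for all productions B → γ; repeat for the newly added items until nothing changes.

Start with: [P → P . T g]
  [P → P . T g] has the dot before T: add [T → . n /], [T → . P T S], [T → .], [T → . f n *]
  [T → . P T S] has the dot before P: add [P → . * /], [P → . P T g]
No further items can be added.

CLOSURE = { [P → . * /], [P → . P T g], [P → P . T g], [T → . P T S], [T → . f n *], [T → . n /], [T → .] }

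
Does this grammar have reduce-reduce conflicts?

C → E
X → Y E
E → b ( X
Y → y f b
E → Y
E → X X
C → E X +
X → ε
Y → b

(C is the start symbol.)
Augment with C' → C and build the canonical LR(0) collection (I0 = CLOSURE({[C' → . C]}), then GOTO on every symbol after a dot until no new states appear). It has 17 states:
  I0: { [C → . E X +], [C → . E], [C' → . C], [E → . X X], [E → . Y], [E → . b ( X], [X → . Y E], [X → .], [Y → . b], [Y → . y f b] }  — shift, reduce
  I1: { [C' → C .] }  — accept
  I2: { [C → E . X +], [C → E .], [X → . Y E], [X → .], [Y → . b], [Y → . y f b] }  — shift, 2 reduces
  I3: { [E → X . X], [X → . Y E], [X → .], [Y → . b], [Y → . y f b] }  — shift, reduce
  I4: { [E → . X X], [E → . Y], [E → . b ( X], [E → Y .], [X → . Y E], [X → .], [X → Y . E], [Y → . b], [Y → . y f b] }  — shift, 2 reduces
  I5: { [E → b . ( X], [Y → b .] }  — shift, reduce
  I6: { [Y → y . f b] }  — shift
  I7: { [Y → y f . b] }  — shift
  I8: { [Y → y f b .] }  — reduce
  I9: { [E → b ( . X], [X → . Y E], [X → .], [Y → . b], [Y → . y f b] }  — shift, reduce
  I10: { [E → b ( X .] }  — reduce
  I11: { [E → . X X], [E → . Y], [E → . b ( X], [X → . Y E], [X → .], [X → Y . E], [Y → . b], [Y → . y f b] }  — shift, reduce
  I12: { [Y → b .] }  — reduce
  I13: { [X → Y E .] }  — reduce
  I14: { [E → X X .] }  — reduce
  I15: { [C → E X . +] }  — shift
  I16: { [C → E X + .] }  — reduce

I2 contains complete items [C → E .], [X → .] — reduce-reduce conflict.
I4 contains complete items [E → Y .], [X → .] — reduce-reduce conflict.

Answer: Yes — I2: [C → E .] vs [X → .]; I4: [E → Y .] vs [X → .]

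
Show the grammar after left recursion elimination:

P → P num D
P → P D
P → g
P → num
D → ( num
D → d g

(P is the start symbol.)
P → g P'
P → num P'
P' → num D P'
P' → D P'
P' → ε
D → ( num
D → d g

P is directly left-recursive. The standard transformation for
  A → A α₁ | ... | A α_m | β₁ | ... | β_n
is
  A  → β₁ A' | ... | β_n A'
  A' → α₁ A' | ... | α_m A' | ε

P → g becomes P → g P'
P → num becomes P → num P'
P → P num D becomes P' → num D P'
P → P D becomes P' → D P'
Add P' → ε

Productions for other non-terminals are unchanged:
  D → ( num
  D → d g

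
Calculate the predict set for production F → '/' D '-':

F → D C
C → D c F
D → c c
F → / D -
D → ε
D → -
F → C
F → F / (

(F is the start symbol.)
PREDICT(F → '/' D '-') = (FIRST(RHS) \ {ε}) ∪ (FOLLOW(F) if ε ∈ FIRST(RHS), i.e. RHS ⇒* ε)
FIRST('/' D '-') = { '/' }
ε ∉ FIRST('/' D '-'), so FOLLOW(F) is not added.
PREDICT(F → '/' D '-') = { '/' }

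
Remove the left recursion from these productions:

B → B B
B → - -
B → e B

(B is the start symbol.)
B is directly left-recursive. The standard transformation for
  A → A α₁ | ... | A α_m | β₁ | ... | β_n
is
  A  → β₁ A' | ... | β_n A'
  A' → α₁ A' | ... | α_m A' | ε

B → - - becomes B → - - B'
B → e B becomes B → e B B'
B → B B becomes B' → B B'
Add B' → ε

Resulting grammar:
B → - - B'
B → e B B'
B' → B B'
B' → ε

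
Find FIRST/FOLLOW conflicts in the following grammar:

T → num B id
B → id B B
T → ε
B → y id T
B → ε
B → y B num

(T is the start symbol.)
A FIRST/FOLLOW conflict occurs when a non-terminal N has a nullable alternative N → β (β ⇒* ε) and another alternative N → α with FIRST(α) ∩ FOLLOW(N) ≠ ∅: on such a lookahead the parser cannot decide between expanding α and letting N vanish via β.

Nullable non-terminals: B, T.

B: nullable alternative(s) B → ε; FOLLOW(B) = { 'id', 'num', 'y' }
  B → id B B: FIRST \ {ε} = { 'id' } — overlaps FOLLOW(B) on { 'id' }: CONFLICT
  B → y id T: FIRST \ {ε} = { 'y' } — overlaps FOLLOW(B) on { 'y' }: CONFLICT
  B → ε: FIRST \ {ε} = { } — this is the only nullable alternative, skip
  B → y B num: FIRST \ {ε} = { 'y' } — overlaps FOLLOW(B) on { 'y' }: CONFLICT

T: nullable alternative(s) T → ε; FOLLOW(T) = { $, 'id', 'num', 'y' }
  T → num B id: FIRST \ {ε} = { 'num' } — overlaps FOLLOW(T) on { 'num' }: CONFLICT
  T → ε: FIRST \ {ε} = { } — this is the only nullable alternative, skip

So the grammar has 4 FIRST/FOLLOW conflicts (marked CONFLICT above).

Answer: Yes. T → num B id with FOLLOW(T) on { 'num' }; B → id B B with FOLLOW(B) on { 'id' }; B → y id T with FOLLOW(B) on { 'y' }; B → y B num with FOLLOW(B) on { 'y' }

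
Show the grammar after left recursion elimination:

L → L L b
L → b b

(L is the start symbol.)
L is directly left-recursive. The standard transformation for
  A → A α₁ | ... | A α_m | β₁ | ... | β_n
is
  A  → β₁ A' | ... | β_n A'
  A' → α₁ A' | ... | α_m A' | ε

L → b b becomes L → b b L'
L → L L b becomes L' → L b L'
Add L' → ε

Resulting grammar:
L → b b L'
L' → L b L'
L' → ε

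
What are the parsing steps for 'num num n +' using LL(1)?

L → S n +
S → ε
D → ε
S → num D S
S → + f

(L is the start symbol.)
LL(1) parsing maintains a stack (initially the start symbol over $) and the input. At each step: if the stack top is a terminal, match it against the current input token; if it is a non-terminal N, replace it with the RHS of M[N, lookahead] (the unique production whose predict set contains the lookahead).

Stack is shown with the top on the left.

Stack          Input          Action
------------------------------------
L $            num num n + $  output L → S n +
S n + $        num num n + $  output S → num D S
num D S n + $  num num n + $  match 'num'
D S n + $      num n + $      output D → ε
S n + $        num n + $      output S → num D S
num D S n + $  num n + $      match 'num'
D S n + $      n + $          output D → ε
S n + $        n + $          output S → ε
n + $          n + $          match 'n'
+ $            + $            match '+'
$              $              accept

The string is accepted.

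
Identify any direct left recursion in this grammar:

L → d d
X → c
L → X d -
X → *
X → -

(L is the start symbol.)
Direct left recursion occurs when N → N α for some non-terminal N (the right-hand side begins with the left-hand side itself).

L → d d: starts with d
X → c: starts with c
L → X d -: starts with X
X → *: starts with '*'
X → -: starts with '-'

No direct left recursion found.

Answer: No direct left recursion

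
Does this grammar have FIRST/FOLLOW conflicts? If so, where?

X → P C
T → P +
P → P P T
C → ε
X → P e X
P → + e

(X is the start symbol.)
A FIRST/FOLLOW conflict occurs when a non-terminal N has a nullable alternative N → β (β ⇒* ε) and another alternative N → α with FIRST(α) ∩ FOLLOW(N) ≠ ∅: on such a lookahead the parser cannot decide between expanding α and letting N vanish via β.

Nullable non-terminals: C.
C has a nullable alternative but only one production, so nothing to check.

P, T, X have no nullable alternative, so no FIRST/FOLLOW check is needed there.

No FIRST/FOLLOW conflicts found.

Answer: No FIRST/FOLLOW conflicts.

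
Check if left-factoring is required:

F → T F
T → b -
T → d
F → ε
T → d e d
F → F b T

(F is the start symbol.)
Left-factoring is needed when two productions for the same non-terminal
share a common prefix on the right-hand side.

Productions for F:
  F → T F
  F → ε
  F → F b T
Productions for T:
  T → b -
  T → d
  T → d e d

Found common prefix 'd' in productions for T

Answer: Yes, T has productions with common prefix 'd'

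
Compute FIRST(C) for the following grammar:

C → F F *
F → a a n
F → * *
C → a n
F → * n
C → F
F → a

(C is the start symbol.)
{ '*', 'a' }

To compute FIRST(C), examine every production with C on the left-hand side, reading each right-hand side left to right until a non-nullable symbol is reached.

FIRST sets of the other non-terminals involved (by the same procedure, iterated to a fixed point):
  FIRST(F) = { '*', 'a' }

From C → F F *:
  - F is a non-terminal: add FIRST(F) \ {ε} = { '*', 'a' }
    F is not nullable, so stop
From C → a n:
  - a is a terminal: add 'a' and stop
From C → F:
  - F is a non-terminal: add FIRST(F) \ {ε} = { '*', 'a' }
    F is not nullable, so stop

Collecting: FIRST(C) = { '*', 'a' }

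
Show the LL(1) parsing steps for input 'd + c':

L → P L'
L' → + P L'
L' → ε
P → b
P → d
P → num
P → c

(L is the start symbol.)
Stack is shown with the top on the left.

Stack     Input    Action
-------------------------
L $       d + c $  output L → P L'
P L' $    d + c $  output P → d
d L' $    d + c $  match 'd'
L' $      + c $    output L' → + P L'
+ P L' $  + c $    match '+'
P L' $    c $      output P → c
c L' $    c $      match 'c'
L' $      $        output L' → ε
$         $        accept

The string is accepted.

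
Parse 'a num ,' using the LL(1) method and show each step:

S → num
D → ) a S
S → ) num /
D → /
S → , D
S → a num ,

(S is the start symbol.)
LL(1) parsing maintains a stack (initially the start symbol over $) and the input. At each step: if the stack top is a terminal, match it against the current input token; if it is a non-terminal N, replace it with the RHS of M[N, lookahead] (the unique production whose predict set contains the lookahead).

Stack is shown with the top on the left.

Stack      Input      Action
----------------------------
S $        a num , $  output S → a num ,
a num , $  a num , $  match 'a'
num , $    num , $    match 'num'
, $        , $        match ','
$          $          accept

The string is accepted.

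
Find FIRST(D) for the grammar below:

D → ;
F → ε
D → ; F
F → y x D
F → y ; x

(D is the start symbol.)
{ ';' }

To compute FIRST(D), examine every production with D on the left-hand side, reading each right-hand side left to right until a non-nullable symbol is reached.

From D → ;:
  - ';' is a terminal: add ';' and stop
From D → ; F:
  - ';' is a terminal: add ';' and stop

Collecting: FIRST(D) = { ';' }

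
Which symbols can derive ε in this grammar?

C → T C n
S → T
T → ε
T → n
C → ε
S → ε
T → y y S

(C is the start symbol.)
{ 'C', 'S', 'T' }

A non-terminal is nullable if it can derive ε (the empty string): either it has an ε-production, or it has a production whose right-hand side consists entirely of nullable non-terminals.

ε-productions: T → ε, C → ε, S → ε
So T, C, S are immediately nullable.
Every non-terminal is now nullable.
Nullable = { 'C', 'S', 'T' }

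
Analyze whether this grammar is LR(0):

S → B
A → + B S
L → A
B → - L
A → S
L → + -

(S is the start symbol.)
No. Shift-reduce conflict between [L → + - .] and [A → . + B S]

A grammar is LR(0) if no state in the canonical LR(0) collection has:
  - both a shift item (dot before a terminal) and a complete item (shift-reduce conflict), or
  - two or more complete items (reduce-reduce conflict; the accept item [S' → S .] counts as a complete item here).

Augment with S' → S and build the canonical LR(0) collection (I0 = CLOSURE({[S' → . S]}), then GOTO on every symbol after a dot until no new states appear). It has 11 states:
  I0: { [B → . - L], [S → . B], [S' → . S] }  — shift
  I1: { [A → . + B S], [A → . S], [B → - . L], [B → . - L], [L → . + -], [L → . A], [S → . B] }  — shift
  I2: { [S → B .] }  — reduce
  I3: { [S' → S .] }  — accept
  I4: { [A → + . B S], [B → . - L], [L → + . -] }  — shift
  I5: { [L → A .] }  — reduce
  I6: { [B → - L .] }  — reduce
  I7: { [A → S .] }  — reduce
  I8: { [A → . + B S], [A → . S], [B → - . L], [B → . - L], [L → + - .], [L → . + -], [L → . A], [S → . B] }  — shift, reduce
  I9: { [A → + B . S], [B → . - L], [S → . B] }  — shift
  I10: { [A → + B S .] }  — reduce

Conflict in state I8:
  Shift-reduce conflict between [L → + - .] and [A → . + B S]
So the grammar is NOT LR(0).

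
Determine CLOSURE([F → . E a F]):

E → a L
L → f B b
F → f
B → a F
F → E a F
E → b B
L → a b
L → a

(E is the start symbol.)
Start with: [F → . E a F]
  [F → . E a F] has the dot before E: add [E → . a L], [E → . b B]
No further items can be added.

CLOSURE = { [E → . a L], [E → . b B], [F → . E a F] }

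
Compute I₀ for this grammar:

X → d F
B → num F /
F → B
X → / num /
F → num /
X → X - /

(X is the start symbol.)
First, augment the grammar with X' → X
I₀ = CLOSURE({ [X' → . X] }):
  [X' → . X] has the dot before X: add [X → . d F], [X → . / num /], [X → . X - /]
No further items can be added.

I₀ = { [X → . / num /], [X → . X - /], [X → . d F], [X' → . X] }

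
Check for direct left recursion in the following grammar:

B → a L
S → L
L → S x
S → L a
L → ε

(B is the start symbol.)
No direct left recursion

Direct left recursion occurs when N → N α for some non-terminal N (the right-hand side begins with the left-hand side itself).

B → a L: starts with a
S → L: starts with L
L → S x: starts with S
S → L a: starts with L
L → ε: starts with ε

No direct left recursion found.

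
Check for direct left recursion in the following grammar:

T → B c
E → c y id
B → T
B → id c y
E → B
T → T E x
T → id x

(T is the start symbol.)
Direct left recursion occurs when N → N α for some non-terminal N (the right-hand side begins with the left-hand side itself).

T → B c: starts with B
E → c y id: starts with c
B → T: starts with T
B → id c y: starts with id
E → B: starts with B
T → T E x: LEFT RECURSIVE (starts with T)
T → id x: starts with id

The grammar has direct left recursion on: T.

Answer: Yes, T is left-recursive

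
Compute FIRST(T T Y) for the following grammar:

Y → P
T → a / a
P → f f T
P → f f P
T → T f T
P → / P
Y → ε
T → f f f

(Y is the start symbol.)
{ 'a', 'f' }

FIRST sets of the non-terminals involved (from the grammar, by fixed-point iteration):
  FIRST(T) = { 'a', 'f' }

To compute FIRST(T T Y), process the symbols left to right:
Symbol T is a non-terminal. Add FIRST(T) \ {ε} = { 'a', 'f' }
T is not nullable (ε ∉ FIRST(T)), so stop here.
FIRST(T T Y) = { 'a', 'f' }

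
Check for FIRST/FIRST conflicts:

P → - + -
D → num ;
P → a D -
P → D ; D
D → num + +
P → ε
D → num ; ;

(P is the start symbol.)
FIRST sets of the non-terminals at (or reachable through a nullable prefix from) the front of some alternative:
  FIRST(D) = { 'num' }

Productions for P:
  P → - + -: FIRST = { '-' }
  P → a D -: FIRST = { 'a' }
  P → D ; D: FIRST = { 'num' }
  P → ε: FIRST = { ε }
Productions for D:
  D → num ;: FIRST = { 'num' }
  D → num + +: FIRST = { 'num' }
  D → num ; ;: FIRST = { 'num' }

Conflict for D: D → num ; and D → num + +
  Overlap: { 'num' }
Conflict for D: D → num ; and D → num ; ;
  Overlap: { 'num' }
Conflict for D: D → num + + and D → num ; ;
  Overlap: { 'num' }

Answer: Yes. D → num ';' / D → num '+' '+' on { 'num' }; D → num ';' / D → num ';' ';' on { 'num' }; D → num '+' '+' / D → num ';' ';' on { 'num' }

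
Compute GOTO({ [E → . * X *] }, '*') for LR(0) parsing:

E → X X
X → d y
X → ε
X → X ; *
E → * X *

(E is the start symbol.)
GOTO(I, '*') = CLOSURE({ [A → αX.β] : [A → α.Xβ] ∈ I, X = '*' })

Items with dot before '*', with the dot advanced:
  [E → . * X *] → [E → * . X *]
Closure of the advanced items:
  [E → * . X *] has the dot before X: add [X → . d y], [X → .], [X → . X ; *]

GOTO = { [E → * . X *], [X → . X ; *], [X → . d y], [X → .] }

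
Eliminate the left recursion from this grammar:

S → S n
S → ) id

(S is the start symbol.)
S is directly left-recursive. The standard transformation for
  A → A α₁ | ... | A α_m | β₁ | ... | β_n
is
  A  → β₁ A' | ... | β_n A'
  A' → α₁ A' | ... | α_m A' | ε

S → ) id becomes S → ) id S'
S → S n becomes S' → n S'
Add S' → ε

Resulting grammar:
S → ) id S'
S' → n S'
S' → ε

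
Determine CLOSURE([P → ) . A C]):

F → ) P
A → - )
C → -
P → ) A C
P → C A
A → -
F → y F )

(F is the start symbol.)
{ [A → . - )], [A → . -], [P → ) . A C] }

To compute CLOSURE, for each item [A → α.Bβ] where B is a non-terminal, add [B → .γ] for all productions B → γ; repeat for the newly added items until nothing changes.

Start with: [P → ) . A C]
  [P → ) . A C] has the dot before A: add [A → . - )], [A → . -]
No further items can be added.

CLOSURE = { [A → . - )], [A → . -], [P → ) . A C] }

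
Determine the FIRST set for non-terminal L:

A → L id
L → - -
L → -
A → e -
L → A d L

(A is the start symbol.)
{ '-', 'e' }

FIRST sets of the other non-terminals involved (by the same procedure, iterated to a fixed point):
  FIRST(A) = { '-', 'e' }

From L → - -:
  - '-' is a terminal: add '-' and stop
From L → -:
  - '-' is a terminal: add '-' and stop
From L → A d L:
  - A is a non-terminal: add FIRST(A) \ {ε} = { '-', 'e' }
    A is not nullable, so stop

Collecting: FIRST(L) = { '-', 'e' }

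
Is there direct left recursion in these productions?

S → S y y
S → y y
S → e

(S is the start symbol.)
Yes, S is left-recursive

Direct left recursion occurs when N → N α for some non-terminal N (the right-hand side begins with the left-hand side itself).

S → S y y: LEFT RECURSIVE (starts with S)
S → y y: starts with y
S → e: starts with e

The grammar has direct left recursion on: S.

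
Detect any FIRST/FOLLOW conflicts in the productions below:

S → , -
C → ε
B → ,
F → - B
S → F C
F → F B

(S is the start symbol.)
No FIRST/FOLLOW conflicts.

A FIRST/FOLLOW conflict occurs when a non-terminal N has a nullable alternative N → β (β ⇒* ε) and another alternative N → α with FIRST(α) ∩ FOLLOW(N) ≠ ∅: on such a lookahead the parser cannot decide between expanding α and letting N vanish via β.

Nullable non-terminals: C.
C has a nullable alternative but only one production, so nothing to check.

B, F, S have no nullable alternative, so no FIRST/FOLLOW check is needed there.

No FIRST/FOLLOW conflicts found.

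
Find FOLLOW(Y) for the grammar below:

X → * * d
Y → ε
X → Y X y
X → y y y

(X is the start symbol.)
To compute FOLLOW(Y), find every occurrence of Y on a right-hand side N → α Y β: add FIRST(β) \ {ε}, and if β is empty or nullable also add FOLLOW(N). Iterate to a fixed point.

In X → Y X y: Y is followed by X y, add FIRST(X y) \ {ε} = { '*', 'y' }

Taking the union: FOLLOW(Y) = { '*', 'y' }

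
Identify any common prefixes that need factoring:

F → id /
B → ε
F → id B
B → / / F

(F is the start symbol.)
Yes, F has productions with common prefix 'id'

Left-factoring is needed when two productions for the same non-terminal
share a common prefix on the right-hand side.

Productions for F:
  F → id /
  F → id B
Productions for B:
  B → ε
  B → / / F

Found common prefix 'id' in productions for F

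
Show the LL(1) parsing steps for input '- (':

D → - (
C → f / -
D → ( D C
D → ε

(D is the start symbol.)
Stack is shown with the top on the left.

Stack  Input  Action
--------------------
D $    - ( $  output D → - (
- ( $  - ( $  match '-'
( $    ( $    match '('
$      $      accept

The string is accepted.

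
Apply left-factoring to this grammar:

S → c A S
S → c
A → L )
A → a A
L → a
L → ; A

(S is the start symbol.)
S → c S'
S' → A S
S' → ε
A → L )
A → a A
L → a
L → ; A

Left-factoring transforms A → αβ₁ | αβ₂ into A → αA' and A' → β₁ | β₂
(α is the longest common prefix among the alternatives). Repeat until
no nonterminal has two alternatives with a common prefix.

Round 1: S has alternatives sharing prefix 'c'. Introduce S': S → c S'
  Add: S' → A S
  Add: S' → ε

No remaining common prefixes — done.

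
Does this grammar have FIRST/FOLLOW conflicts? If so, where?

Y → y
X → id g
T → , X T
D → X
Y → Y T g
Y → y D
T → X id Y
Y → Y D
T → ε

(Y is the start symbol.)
Nullable non-terminals: T.
FIRST sets used below: FIRST(X) = { 'id' }

T: nullable alternative(s) T → ε; FOLLOW(T) = { 'g' }
  T → , X T: FIRST \ {ε} = { ',' } — disjoint from FOLLOW(T)
  T → X id Y: FIRST \ {ε} = { 'id' } — disjoint from FOLLOW(T)
  T → ε: FIRST \ {ε} = { } — this is the only nullable alternative, skip

D, X, Y have no nullable alternative, so no FIRST/FOLLOW check is needed there.

No FIRST/FOLLOW conflicts found.

Answer: No FIRST/FOLLOW conflicts.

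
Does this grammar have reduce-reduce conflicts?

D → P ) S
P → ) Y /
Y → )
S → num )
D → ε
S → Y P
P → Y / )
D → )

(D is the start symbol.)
Augment with D' → D and build the canonical LR(0) collection (I0 = CLOSURE({[D' → . D]}), then GOTO on every symbol after a dot until no new states appear). It has 17 states:
  I0: { [D → . )], [D → . P ) S], [D → .], [D' → . D], [P → . ) Y /], [P → . Y / )], [Y → . )] }  — shift, reduce
  I1: { [D → ) .], [P → ) . Y /], [Y → ) .], [Y → . )] }  — shift, 2 reduces
  I2: { [D' → D .] }  — accept
  I3: { [D → P . ) S] }  — shift
  I4: { [P → Y . / )] }  — shift
  I5: { [P → Y / . )] }  — shift
  I6: { [P → Y / ) .] }  — reduce
  I7: { [D → P ) . S], [S → . Y P], [S → . num )], [Y → . )] }  — shift
  I8: { [Y → ) .] }  — reduce
  I9: { [D → P ) S .] }  — reduce
  I10: { [P → . ) Y /], [P → . Y / )], [S → Y . P], [Y → . )] }  — shift
  I11: { [S → num . )] }  — shift
  I12: { [S → num ) .] }  — reduce
  I13: { [P → ) . Y /], [Y → ) .], [Y → . )] }  — shift, reduce
  I14: { [S → Y P .] }  — reduce
  I15: { [P → ) Y . /] }  — shift
  I16: { [P → ) Y / .] }  — reduce

I1 contains complete items [D → ) .], [Y → ) .] — reduce-reduce conflict.

Answer: Yes — I1: [D → ) .] vs [Y → ) .]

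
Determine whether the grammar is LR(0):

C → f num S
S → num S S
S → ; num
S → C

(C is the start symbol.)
Yes, the grammar is LR(0)

Augment with C' → C and build the canonical LR(0) collection (I0 = CLOSURE({[C' → . C]}), then GOTO on every symbol after a dot until no new states appear). It has 11 states:
  I0: { [C → . f num S], [C' → . C] }  — shift
  I1: { [C' → C .] }  — accept
  I2: { [C → f . num S] }  — shift
  I3: { [C → . f num S], [C → f num . S], [S → . ; num], [S → . C], [S → . num S S] }  — shift
  I4: { [S → ; . num] }  — shift
  I5: { [S → C .] }  — reduce
  I6: { [C → f num S .] }  — reduce
  I7: { [C → . f num S], [S → . ; num], [S → . C], [S → . num S S], [S → num . S S] }  — shift
  I8: { [C → . f num S], [S → . ; num], [S → . C], [S → . num S S], [S → num S . S] }  — shift
  I9: { [S → num S S .] }  — reduce
  I10: { [S → ; num .] }  — reduce

Every state is either a pure shift/goto state or contains exactly one complete item and nothing to shift — no conflicts. The grammar is LR(0).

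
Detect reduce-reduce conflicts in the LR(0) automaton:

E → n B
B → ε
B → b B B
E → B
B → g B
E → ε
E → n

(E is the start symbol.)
A reduce-reduce conflict occurs when an LR(0) state has two complete items [A → α .] and [B → β .] — both call for a reduction, and with no lookahead the parser cannot choose between them.

Augment with E' → E and build the canonical LR(0) collection (I0 = CLOSURE({[E' → . E]}), then GOTO on every symbol after a dot until no new states appear). It has 10 states:
  I0: { [B → . b B B], [B → . g B], [B → .], [E → . B], [E → . n B], [E → . n], [E → .], [E' → . E] }  — shift, 2 reduces
  I1: { [E → B .] }  — reduce
  I2: { [E' → E .] }  — accept
  I3: { [B → . b B B], [B → . g B], [B → .], [B → b . B B] }  — shift, reduce
  I4: { [B → . b B B], [B → . g B], [B → .], [B → g . B] }  — shift, reduce
  I5: { [B → . b B B], [B → . g B], [B → .], [E → n . B], [E → n .] }  — shift, 2 reduces
  I6: { [E → n B .] }  — reduce
  I7: { [B → g B .] }  — reduce
  I8: { [B → . b B B], [B → . g B], [B → .], [B → b B . B] }  — shift, reduce
  I9: { [B → b B B .] }  — reduce

I0 contains complete items [B → .], [E → .] — reduce-reduce conflict.
I5 contains complete items [B → .], [E → n .] — reduce-reduce conflict.

Answer: Yes — I0: [B → .] vs [E → .]; I5: [B → .] vs [E → n .]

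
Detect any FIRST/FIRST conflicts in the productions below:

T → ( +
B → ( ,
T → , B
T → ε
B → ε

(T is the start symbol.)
No FIRST/FIRST conflicts.

A FIRST/FIRST conflict occurs when two productions N → α and N → β for the same non-terminal have FIRST(α) ∩ FIRST(β) ≠ ∅ (with ε ∈ FIRST of a nullable right-hand side, so two nullable alternatives also conflict).

Productions for T:
  T → ( +: FIRST = { '(' }
  T → , B: FIRST = { ',' }
  T → ε: FIRST = { ε }
Productions for B:
  B → ( ,: FIRST = { '(' }
  B → ε: FIRST = { ε }

All alternatives of each non-terminal have pairwise disjoint FIRST sets.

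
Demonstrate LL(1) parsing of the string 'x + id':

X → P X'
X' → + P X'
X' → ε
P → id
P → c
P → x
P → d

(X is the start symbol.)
LL(1) parsing maintains a stack (initially the start symbol over $) and the input. At each step: if the stack top is a terminal, match it against the current input token; if it is a non-terminal N, replace it with the RHS of M[N, lookahead] (the unique production whose predict set contains the lookahead).

Stack is shown with the top on the left.

Stack     Input     Action
--------------------------
X $       x + id $  output X → P X'
P X' $    x + id $  output P → x
x X' $    x + id $  match 'x'
X' $      + id $    output X' → + P X'
+ P X' $  + id $    match '+'
P X' $    id $      output P → id
id X' $   id $      match 'id'
X' $      $         output X' → ε
$         $         accept

The string is accepted.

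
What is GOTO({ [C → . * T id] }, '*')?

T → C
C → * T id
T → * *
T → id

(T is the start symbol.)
GOTO(I, '*') = CLOSURE({ [A → αX.β] : [A → α.Xβ] ∈ I, X = '*' })

Items with dot before '*', with the dot advanced:
  [C → . * T id] → [C → * . T id]
Closure of the advanced items:
  [C → * . T id] has the dot before T: add [T → . C], [T → . * *], [T → . id]
  [T → . C] has the dot before C: add [C → . * T id]

GOTO = { [C → * . T id], [C → . * T id], [T → . * *], [T → . C], [T → . id] }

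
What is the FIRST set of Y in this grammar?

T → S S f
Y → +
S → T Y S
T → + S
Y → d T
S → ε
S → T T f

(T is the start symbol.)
{ '+', 'd' }

To compute FIRST(Y), examine every production with Y on the left-hand side, reading each right-hand side left to right until a non-nullable symbol is reached.

From Y → +:
  - '+' is a terminal: add '+' and stop
From Y → d T:
  - d is a terminal: add 'd' and stop

Collecting: FIRST(Y) = { '+', 'd' }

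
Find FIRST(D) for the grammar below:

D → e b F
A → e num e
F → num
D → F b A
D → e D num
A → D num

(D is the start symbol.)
{ 'e', 'num' }

FIRST sets of the other non-terminals involved (by the same procedure, iterated to a fixed point):
  FIRST(F) = { 'num' }

From D → e b F:
  - e is a terminal: add 'e' and stop
From D → F b A:
  - F is a non-terminal: add FIRST(F) \ {ε} = { 'num' }
    F is not nullable, so stop
From D → e D num:
  - e is a terminal: add 'e' and stop

Collecting: FIRST(D) = { 'e', 'num' }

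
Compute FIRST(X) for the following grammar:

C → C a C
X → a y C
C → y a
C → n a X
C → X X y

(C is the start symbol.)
To compute FIRST(X), examine every production with X on the left-hand side, reading each right-hand side left to right until a non-nullable symbol is reached.

From X → a y C:
  - a is a terminal: add 'a' and stop

Collecting: FIRST(X) = { 'a' }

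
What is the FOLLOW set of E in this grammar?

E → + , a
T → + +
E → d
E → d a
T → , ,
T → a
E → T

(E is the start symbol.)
{ $ }

E is the start symbol, so $ ∈ FOLLOW(E).
E does not occur on any right-hand side.

Taking the union: FOLLOW(E) = { $ }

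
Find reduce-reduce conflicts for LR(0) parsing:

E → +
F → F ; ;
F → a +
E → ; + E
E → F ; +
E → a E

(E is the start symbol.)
Yes — I6: [E → + .] vs [F → a + .]

Augment with E' → E and build the canonical LR(0) collection (I0 = CLOSURE({[E' → . E]}), then GOTO on every symbol after a dot until no new states appear). It has 13 states:
  I0: { [E → . +], [E → . ; + E], [E → . F ; +], [E → . a E], [E' → . E], [F → . F ; ;], [F → . a +] }  — shift
  I1: { [E → + .] }  — reduce
  I2: { [E → ; . + E] }  — shift
  I3: { [E' → E .] }  — accept
  I4: { [E → F . ; +], [F → F . ; ;] }  — shift
  I5: { [E → . +], [E → . ; + E], [E → . F ; +], [E → . a E], [E → a . E], [F → . F ; ;], [F → . a +], [F → a . +] }  — shift
  I6: { [E → + .], [F → a + .] }  — 2 reduces
  I7: { [E → a E .] }  — reduce
  I8: { [E → F ; . +], [F → F ; . ;] }  — shift
  I9: { [E → F ; + .] }  — reduce
  I10: { [F → F ; ; .] }  — reduce
  I11: { [E → . +], [E → . ; + E], [E → . F ; +], [E → . a E], [E → ; + . E], [F → . F ; ;], [F → . a +] }  — shift
  I12: { [E → ; + E .] }  — reduce

I6 contains complete items [E → + .], [F → a + .] — reduce-reduce conflict.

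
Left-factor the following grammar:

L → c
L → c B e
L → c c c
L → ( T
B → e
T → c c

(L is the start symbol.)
L → c L'
L' → ε
L' → B e
L' → c c
L → ( T
B → e
T → c c

Left-factoring transforms A → αβ₁ | αβ₂ into A → αA' and A' → β₁ | β₂
(α is the longest common prefix among the alternatives). Repeat until
no nonterminal has two alternatives with a common prefix.

Round 1: L has alternatives sharing prefix 'c'. Introduce L': L → c L'
  Add: L' → ε
  Add: L' → B e
  Add: L' → c c

No remaining common prefixes — done.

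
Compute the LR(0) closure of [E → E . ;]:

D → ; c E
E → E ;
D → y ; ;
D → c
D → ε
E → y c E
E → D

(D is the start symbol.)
To compute CLOSURE, for each item [A → α.Bβ] where B is a non-terminal, add [B → .γ] for all productions B → γ; repeat for the newly added items until nothing changes.

Start with: [E → E . ;]
The dot precedes the terminal ';', so nothing is added.

CLOSURE = { [E → E . ;] }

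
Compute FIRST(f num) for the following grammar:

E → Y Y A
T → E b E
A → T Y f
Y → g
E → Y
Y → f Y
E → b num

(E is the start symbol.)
To compute FIRST(f num), process the symbols left to right:
Symbol f is a terminal. Add 'f' and stop.
FIRST(f num) = { 'f' }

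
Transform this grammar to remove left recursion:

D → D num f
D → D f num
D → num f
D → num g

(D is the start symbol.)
D → num f D'
D → num g D'
D' → num f D'
D' → f num D'
D' → ε

D is directly left-recursive. The standard transformation for
  A → A α₁ | ... | A α_m | β₁ | ... | β_n
is
  A  → β₁ A' | ... | β_n A'
  A' → α₁ A' | ... | α_m A' | ε

D → num f becomes D → num f D'
D → num g becomes D → num g D'
D → D num f becomes D' → num f D'
D → D f num becomes D' → f num D'
Add D' → ε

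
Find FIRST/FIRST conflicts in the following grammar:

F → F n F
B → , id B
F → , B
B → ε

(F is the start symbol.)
A FIRST/FIRST conflict occurs when two productions N → α and N → β for the same non-terminal have FIRST(α) ∩ FIRST(β) ≠ ∅ (with ε ∈ FIRST of a nullable right-hand side, so two nullable alternatives also conflict).

FIRST sets of the non-terminals at (or reachable through a nullable prefix from) the front of some alternative:
  FIRST(F) = { ',' }

Productions for F:
  F → F n F: FIRST = { ',' }
  F → , B: FIRST = { ',' }
Productions for B:
  B → , id B: FIRST = { ',' }
  B → ε: FIRST = { ε }

Conflict for F: F → F n F and F → , B
  Overlap: { ',' }

Answer: Yes. F → F n F / F → ',' B on { ',' }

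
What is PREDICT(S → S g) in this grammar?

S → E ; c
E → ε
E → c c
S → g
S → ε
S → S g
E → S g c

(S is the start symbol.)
PREDICT(S → S g) = (FIRST(RHS) \ {ε}) ∪ (FOLLOW(S) if ε ∈ FIRST(RHS), i.e. RHS ⇒* ε)
FIRST(S) = { ';', 'c', 'g', ε }
FIRST(S g) = { ';', 'c', 'g' }
ε ∉ FIRST(S g), so FOLLOW(S) is not added.
PREDICT(S → S g) = { ';', 'c', 'g' }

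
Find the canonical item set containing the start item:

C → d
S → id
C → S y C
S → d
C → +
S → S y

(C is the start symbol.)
{ [C → . +], [C → . S y C], [C → . d], [C' → . C], [S → . S y], [S → . d], [S → . id] }

First, augment the grammar with C' → C
I₀ = CLOSURE({ [C' → . C] }):
  [C' → . C] has the dot before C: add [C → . d], [C → . S y C], [C → . +]
  [C → . S y C] has the dot before S: add [S → . id], [S → . d], [S → . S y]
No further items can be added.

I₀ = { [C → . +], [C → . S y C], [C → . d], [C' → . C], [S → . S y], [S → . d], [S → . id] }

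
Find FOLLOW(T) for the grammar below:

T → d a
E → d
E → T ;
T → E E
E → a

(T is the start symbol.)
To compute FOLLOW(T), find every occurrence of T on a right-hand side N → α T β: add FIRST(β) \ {ε}, and if β is empty or nullable also add FOLLOW(N). Iterate to a fixed point.

T is the start symbol, so $ ∈ FOLLOW(T).
In E → T ;: T is followed by ';', add FIRST(';') \ {ε} = { ';' }

Taking the union: FOLLOW(T) = { $, ';' }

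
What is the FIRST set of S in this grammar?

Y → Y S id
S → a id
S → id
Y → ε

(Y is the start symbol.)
From S → a id:
  - a is a terminal: add 'a' and stop
From S → id:
  - id is a terminal: add 'id' and stop

Collecting: FIRST(S) = { 'a', 'id' }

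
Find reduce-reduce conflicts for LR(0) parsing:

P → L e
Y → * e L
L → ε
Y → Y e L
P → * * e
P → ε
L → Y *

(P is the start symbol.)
Yes — I0: [L → .] vs [P → .]

A reduce-reduce conflict occurs when an LR(0) state has two complete items [A → α .] and [B → β .] — both call for a reduction, and with no lookahead the parser cannot choose between them.

Augment with P' → P and build the canonical LR(0) collection (I0 = CLOSURE({[P' → . P]}), then GOTO on every symbol after a dot until no new states appear). It has 14 states:
  I0: { [L → . Y *], [L → .], [P → . * * e], [P → . L e], [P → .], [P' → . P], [Y → . * e L], [Y → . Y e L] }  — shift, 2 reduces
  I1: { [P → * . * e], [Y → * . e L] }  — shift
  I2: { [P → L . e] }  — shift
  I3: { [P' → P .] }  — accept
  I4: { [L → Y . *], [Y → Y . e L] }  — shift
  I5: { [L → Y * .] }  — reduce
  I6: { [L → . Y *], [L → .], [Y → . * e L], [Y → . Y e L], [Y → Y e . L] }  — shift, reduce
  I7: { [Y → * . e L] }  — shift
  I8: { [Y → Y e L .] }  — reduce
  I9: { [L → . Y *], [L → .], [Y → * e . L], [Y → . * e L], [Y → . Y e L] }  — shift, reduce
  I10: { [Y → * e L .] }  — reduce
  I11: { [P → L e .] }  — reduce
  I12: { [P → * * . e] }  — shift
  I13: { [P → * * e .] }  — reduce

I0 contains complete items [L → .], [P → .] — reduce-reduce conflict.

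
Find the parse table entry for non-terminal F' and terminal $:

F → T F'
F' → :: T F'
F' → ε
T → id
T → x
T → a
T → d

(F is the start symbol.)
To find M[F', $], we find productions for F' where $ is in the predict set (PREDICT(N → α) = (FIRST(α) \ {ε}) ∪ (FOLLOW(N) if α ⇒* ε)).

Relevant sets:
  FOLLOW(F') = { $ }

F' → :: T F': PREDICT = { '::' }
F' → ε: PREDICT = { $ }
  $ is in predict set, so this production goes in M[F', $]

M[F', $] = F' → ε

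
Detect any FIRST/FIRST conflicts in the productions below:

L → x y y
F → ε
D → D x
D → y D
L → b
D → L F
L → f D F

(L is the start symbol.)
Yes. D → D x / D → y D on { 'y' }; D → D x / D → L F on { 'b', 'f', 'x' }

FIRST sets of the non-terminals at (or reachable through a nullable prefix from) the front of some alternative:
  FIRST(D) = { 'b', 'f', 'x', 'y' }
  FIRST(L) = { 'b', 'f', 'x' }

Productions for L:
  L → x y y: FIRST = { 'x' }
  L → b: FIRST = { 'b' }
  L → f D F: FIRST = { 'f' }
Productions for D:
  D → D x: FIRST = { 'b', 'f', 'x', 'y' }
  D → y D: FIRST = { 'y' }
  D → L F: FIRST = { 'b', 'f', 'x' }
F has only one production, so no FIRST/FIRST conflict is possible there.

Conflict for D: D → D x and D → y D
  Overlap: { 'y' }
Conflict for D: D → D x and D → L F
  Overlap: { 'b', 'f', 'x' }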